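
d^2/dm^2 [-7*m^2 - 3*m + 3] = -14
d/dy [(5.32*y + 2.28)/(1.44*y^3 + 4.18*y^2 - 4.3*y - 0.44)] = (-15.3216*y^3 - 32.0872*y^2 - 19.0608*y + 7.4632)/(2.0736*y^6 + 12.0384*y^5 + 5.0884*y^4 - 37.2152*y^3 + 14.8116*y^2 + 3.784*y + 0.1936)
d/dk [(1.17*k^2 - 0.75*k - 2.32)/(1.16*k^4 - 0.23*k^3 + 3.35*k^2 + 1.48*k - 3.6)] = (-2.7144*k^5 + 2.8791*k^4 + 10.4198*k^3 + 2.6433*k^2 + 7.12*k + 6.1336)/(1.3456*k^8 - 0.5336*k^7 + 7.8249*k^6 + 1.8926*k^5 + 2.1897*k^4 + 11.572*k^3 - 21.9296*k^2 - 10.656*k + 12.96)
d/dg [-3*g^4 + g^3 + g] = -12*g^3 + 3*g^2 + 1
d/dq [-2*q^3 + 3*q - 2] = 3 - 6*q^2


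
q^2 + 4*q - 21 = (q - 3)*(q + 7)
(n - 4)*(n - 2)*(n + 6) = n^3 - 28*n + 48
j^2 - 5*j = j*(j - 5)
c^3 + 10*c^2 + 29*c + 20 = (c + 1)*(c + 4)*(c + 5)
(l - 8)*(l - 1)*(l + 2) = l^3 - 7*l^2 - 10*l + 16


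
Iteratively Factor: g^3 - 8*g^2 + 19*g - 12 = (g - 4)*(g^2 - 4*g + 3) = (g - 4)*(g - 1)*(g - 3)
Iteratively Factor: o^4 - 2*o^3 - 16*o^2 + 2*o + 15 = (o - 1)*(o^3 - o^2 - 17*o - 15) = (o - 5)*(o - 1)*(o^2 + 4*o + 3) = (o - 5)*(o - 1)*(o + 3)*(o + 1)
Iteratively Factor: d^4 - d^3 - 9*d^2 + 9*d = (d)*(d^3 - d^2 - 9*d + 9) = d*(d - 3)*(d^2 + 2*d - 3) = d*(d - 3)*(d - 1)*(d + 3)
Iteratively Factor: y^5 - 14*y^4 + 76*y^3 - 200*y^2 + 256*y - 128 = (y - 2)*(y^4 - 12*y^3 + 52*y^2 - 96*y + 64) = (y - 4)*(y - 2)*(y^3 - 8*y^2 + 20*y - 16) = (y - 4)*(y - 2)^2*(y^2 - 6*y + 8) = (y - 4)*(y - 2)^3*(y - 4)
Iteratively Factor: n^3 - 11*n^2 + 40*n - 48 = (n - 4)*(n^2 - 7*n + 12) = (n - 4)^2*(n - 3)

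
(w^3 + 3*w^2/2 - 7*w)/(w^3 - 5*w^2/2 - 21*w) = (w - 2)/(w - 6)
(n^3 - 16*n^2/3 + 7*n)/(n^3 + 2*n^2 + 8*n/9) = 3*(3*n^2 - 16*n + 21)/(9*n^2 + 18*n + 8)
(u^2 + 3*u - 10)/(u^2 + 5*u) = (u - 2)/u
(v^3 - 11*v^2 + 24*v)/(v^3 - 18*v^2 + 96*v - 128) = v*(v - 3)/(v^2 - 10*v + 16)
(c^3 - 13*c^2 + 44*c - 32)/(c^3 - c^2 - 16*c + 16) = (c - 8)/(c + 4)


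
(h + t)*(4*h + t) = 4*h^2 + 5*h*t + t^2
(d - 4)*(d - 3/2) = d^2 - 11*d/2 + 6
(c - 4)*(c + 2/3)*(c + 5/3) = c^3 - 5*c^2/3 - 74*c/9 - 40/9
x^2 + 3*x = x*(x + 3)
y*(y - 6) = y^2 - 6*y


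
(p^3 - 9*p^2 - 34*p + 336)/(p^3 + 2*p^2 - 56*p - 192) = (p - 7)/(p + 4)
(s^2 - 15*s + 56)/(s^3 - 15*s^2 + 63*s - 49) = (s - 8)/(s^2 - 8*s + 7)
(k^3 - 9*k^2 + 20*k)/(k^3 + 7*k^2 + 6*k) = (k^2 - 9*k + 20)/(k^2 + 7*k + 6)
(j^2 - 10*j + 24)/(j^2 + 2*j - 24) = (j - 6)/(j + 6)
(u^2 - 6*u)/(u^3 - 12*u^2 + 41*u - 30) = u/(u^2 - 6*u + 5)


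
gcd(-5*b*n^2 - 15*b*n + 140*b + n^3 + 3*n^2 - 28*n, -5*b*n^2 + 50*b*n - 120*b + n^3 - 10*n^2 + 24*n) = 5*b*n - 20*b - n^2 + 4*n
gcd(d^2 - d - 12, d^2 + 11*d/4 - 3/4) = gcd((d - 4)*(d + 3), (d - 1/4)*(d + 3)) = d + 3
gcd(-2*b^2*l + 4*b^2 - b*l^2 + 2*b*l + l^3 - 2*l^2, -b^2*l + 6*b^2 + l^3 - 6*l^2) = b + l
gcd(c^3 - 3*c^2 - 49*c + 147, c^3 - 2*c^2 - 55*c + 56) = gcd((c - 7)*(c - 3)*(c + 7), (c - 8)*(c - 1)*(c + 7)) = c + 7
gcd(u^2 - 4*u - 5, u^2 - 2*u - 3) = u + 1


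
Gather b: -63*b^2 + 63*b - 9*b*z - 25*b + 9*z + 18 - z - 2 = -63*b^2 + b*(38 - 9*z) + 8*z + 16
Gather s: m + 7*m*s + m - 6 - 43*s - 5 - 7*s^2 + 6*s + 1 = 2*m - 7*s^2 + s*(7*m - 37) - 10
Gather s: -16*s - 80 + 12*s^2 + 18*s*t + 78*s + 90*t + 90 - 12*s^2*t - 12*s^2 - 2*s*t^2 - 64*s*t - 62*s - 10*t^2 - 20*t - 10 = -12*s^2*t + s*(-2*t^2 - 46*t) - 10*t^2 + 70*t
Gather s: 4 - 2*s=4 - 2*s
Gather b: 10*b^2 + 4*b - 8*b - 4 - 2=10*b^2 - 4*b - 6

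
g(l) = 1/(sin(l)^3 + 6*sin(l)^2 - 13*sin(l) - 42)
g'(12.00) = 0.01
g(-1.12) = -0.04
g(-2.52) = -0.03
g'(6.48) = 0.01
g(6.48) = -0.02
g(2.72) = -0.02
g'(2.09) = -0.00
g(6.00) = -0.03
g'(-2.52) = -0.01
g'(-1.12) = 0.01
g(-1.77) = -0.04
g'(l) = (-3*sin(l)^2*cos(l) - 12*sin(l)*cos(l) + 13*cos(l))/(sin(l)^3 + 6*sin(l)^2 - 13*sin(l) - 42)^2 = (-3*sin(l)^2 - 12*sin(l) + 13)*cos(l)/(sin(l)^3 + 6*sin(l)^2 - 13*sin(l) - 42)^2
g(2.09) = -0.02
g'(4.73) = 0.00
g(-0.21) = -0.03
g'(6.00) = 0.01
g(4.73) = -0.04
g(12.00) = -0.03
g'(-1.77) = -0.01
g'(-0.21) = 0.01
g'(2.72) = -0.00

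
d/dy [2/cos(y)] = 2*sin(y)/cos(y)^2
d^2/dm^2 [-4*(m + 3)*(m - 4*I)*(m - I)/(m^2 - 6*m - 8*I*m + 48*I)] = (m^3*(-208 - 216*I) + m^2*(-3168 + 10368*I) + m*(70848 - 6912*I) + 5760 - 124416*I)/(m^6 + m^5*(-18 - 24*I) + m^4*(-84 + 432*I) + m^3*(3240 - 2080*I) + m^2*(-20736 - 4032*I) + m*(41472 + 55296*I) - 110592*I)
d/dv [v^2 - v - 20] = 2*v - 1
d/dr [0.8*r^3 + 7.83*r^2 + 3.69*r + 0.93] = 2.4*r^2 + 15.66*r + 3.69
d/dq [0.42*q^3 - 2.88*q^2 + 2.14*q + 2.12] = 1.26*q^2 - 5.76*q + 2.14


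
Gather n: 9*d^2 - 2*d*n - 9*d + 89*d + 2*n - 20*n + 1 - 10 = 9*d^2 + 80*d + n*(-2*d - 18) - 9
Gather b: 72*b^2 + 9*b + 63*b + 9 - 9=72*b^2 + 72*b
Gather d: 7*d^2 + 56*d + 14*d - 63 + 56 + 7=7*d^2 + 70*d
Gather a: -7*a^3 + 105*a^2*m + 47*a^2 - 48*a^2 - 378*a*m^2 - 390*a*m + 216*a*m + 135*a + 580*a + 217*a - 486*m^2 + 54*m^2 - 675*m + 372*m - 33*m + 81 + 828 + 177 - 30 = -7*a^3 + a^2*(105*m - 1) + a*(-378*m^2 - 174*m + 932) - 432*m^2 - 336*m + 1056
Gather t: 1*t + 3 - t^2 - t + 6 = 9 - t^2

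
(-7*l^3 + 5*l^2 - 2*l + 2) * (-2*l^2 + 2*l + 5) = 14*l^5 - 24*l^4 - 21*l^3 + 17*l^2 - 6*l + 10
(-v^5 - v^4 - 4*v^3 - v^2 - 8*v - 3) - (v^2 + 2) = -v^5 - v^4 - 4*v^3 - 2*v^2 - 8*v - 5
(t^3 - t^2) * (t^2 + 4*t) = t^5 + 3*t^4 - 4*t^3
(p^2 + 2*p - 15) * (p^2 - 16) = p^4 + 2*p^3 - 31*p^2 - 32*p + 240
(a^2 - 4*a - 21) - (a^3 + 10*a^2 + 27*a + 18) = -a^3 - 9*a^2 - 31*a - 39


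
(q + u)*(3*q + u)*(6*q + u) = 18*q^3 + 27*q^2*u + 10*q*u^2 + u^3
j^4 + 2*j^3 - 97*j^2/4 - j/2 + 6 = (j - 4)*(j - 1/2)*(j + 1/2)*(j + 6)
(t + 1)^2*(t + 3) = t^3 + 5*t^2 + 7*t + 3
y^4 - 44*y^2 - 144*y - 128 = (y - 8)*(y + 2)^2*(y + 4)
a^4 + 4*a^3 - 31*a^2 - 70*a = a*(a - 5)*(a + 2)*(a + 7)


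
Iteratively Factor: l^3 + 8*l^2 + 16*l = (l + 4)*(l^2 + 4*l) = l*(l + 4)*(l + 4)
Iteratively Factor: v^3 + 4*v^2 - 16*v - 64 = (v - 4)*(v^2 + 8*v + 16) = (v - 4)*(v + 4)*(v + 4)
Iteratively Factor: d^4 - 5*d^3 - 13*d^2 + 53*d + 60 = (d + 3)*(d^3 - 8*d^2 + 11*d + 20) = (d + 1)*(d + 3)*(d^2 - 9*d + 20) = (d - 4)*(d + 1)*(d + 3)*(d - 5)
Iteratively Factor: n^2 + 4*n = (n)*(n + 4)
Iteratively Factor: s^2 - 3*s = (s)*(s - 3)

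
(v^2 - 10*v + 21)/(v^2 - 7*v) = (v - 3)/v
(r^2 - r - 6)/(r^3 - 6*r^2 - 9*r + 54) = (r + 2)/(r^2 - 3*r - 18)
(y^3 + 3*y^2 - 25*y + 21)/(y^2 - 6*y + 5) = (y^2 + 4*y - 21)/(y - 5)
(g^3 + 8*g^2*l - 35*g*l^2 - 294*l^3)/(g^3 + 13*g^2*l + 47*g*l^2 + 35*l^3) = (g^2 + g*l - 42*l^2)/(g^2 + 6*g*l + 5*l^2)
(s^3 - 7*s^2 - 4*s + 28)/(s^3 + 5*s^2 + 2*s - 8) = (s^2 - 9*s + 14)/(s^2 + 3*s - 4)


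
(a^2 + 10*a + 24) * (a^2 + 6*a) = a^4 + 16*a^3 + 84*a^2 + 144*a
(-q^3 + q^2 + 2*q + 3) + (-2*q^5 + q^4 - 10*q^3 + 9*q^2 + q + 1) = -2*q^5 + q^4 - 11*q^3 + 10*q^2 + 3*q + 4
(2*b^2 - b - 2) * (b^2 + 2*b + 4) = 2*b^4 + 3*b^3 + 4*b^2 - 8*b - 8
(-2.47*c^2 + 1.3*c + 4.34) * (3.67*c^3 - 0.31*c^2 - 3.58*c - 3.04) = -9.0649*c^5 + 5.5367*c^4 + 24.3674*c^3 + 1.5094*c^2 - 19.4892*c - 13.1936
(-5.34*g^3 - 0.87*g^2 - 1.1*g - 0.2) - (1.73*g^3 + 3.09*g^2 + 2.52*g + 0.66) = -7.07*g^3 - 3.96*g^2 - 3.62*g - 0.86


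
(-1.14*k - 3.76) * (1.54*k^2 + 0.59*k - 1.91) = -1.7556*k^3 - 6.463*k^2 - 0.0410000000000004*k + 7.1816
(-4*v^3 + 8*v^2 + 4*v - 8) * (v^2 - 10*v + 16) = -4*v^5 + 48*v^4 - 140*v^3 + 80*v^2 + 144*v - 128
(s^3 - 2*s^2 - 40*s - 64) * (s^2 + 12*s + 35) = s^5 + 10*s^4 - 29*s^3 - 614*s^2 - 2168*s - 2240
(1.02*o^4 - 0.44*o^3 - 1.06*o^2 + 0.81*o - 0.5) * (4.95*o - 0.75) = 5.049*o^5 - 2.943*o^4 - 4.917*o^3 + 4.8045*o^2 - 3.0825*o + 0.375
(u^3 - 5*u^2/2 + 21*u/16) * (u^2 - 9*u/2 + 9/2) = u^5 - 7*u^4 + 273*u^3/16 - 549*u^2/32 + 189*u/32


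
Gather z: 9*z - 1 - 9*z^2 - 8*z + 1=-9*z^2 + z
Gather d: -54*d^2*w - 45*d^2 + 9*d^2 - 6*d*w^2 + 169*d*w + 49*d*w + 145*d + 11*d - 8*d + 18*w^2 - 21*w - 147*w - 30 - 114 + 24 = d^2*(-54*w - 36) + d*(-6*w^2 + 218*w + 148) + 18*w^2 - 168*w - 120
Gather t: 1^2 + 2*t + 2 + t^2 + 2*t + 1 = t^2 + 4*t + 4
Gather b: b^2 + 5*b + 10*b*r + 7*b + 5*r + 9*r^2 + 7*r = b^2 + b*(10*r + 12) + 9*r^2 + 12*r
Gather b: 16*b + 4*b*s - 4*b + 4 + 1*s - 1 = b*(4*s + 12) + s + 3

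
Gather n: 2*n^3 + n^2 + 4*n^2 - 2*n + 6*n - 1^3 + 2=2*n^3 + 5*n^2 + 4*n + 1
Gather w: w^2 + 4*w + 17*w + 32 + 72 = w^2 + 21*w + 104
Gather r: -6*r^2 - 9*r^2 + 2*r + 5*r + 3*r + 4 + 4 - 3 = -15*r^2 + 10*r + 5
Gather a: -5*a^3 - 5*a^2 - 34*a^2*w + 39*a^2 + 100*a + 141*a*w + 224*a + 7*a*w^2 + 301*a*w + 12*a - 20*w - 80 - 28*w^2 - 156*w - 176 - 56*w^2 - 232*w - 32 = -5*a^3 + a^2*(34 - 34*w) + a*(7*w^2 + 442*w + 336) - 84*w^2 - 408*w - 288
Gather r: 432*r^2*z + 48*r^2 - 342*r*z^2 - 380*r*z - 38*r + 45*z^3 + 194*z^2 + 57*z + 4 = r^2*(432*z + 48) + r*(-342*z^2 - 380*z - 38) + 45*z^3 + 194*z^2 + 57*z + 4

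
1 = 1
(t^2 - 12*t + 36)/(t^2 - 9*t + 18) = (t - 6)/(t - 3)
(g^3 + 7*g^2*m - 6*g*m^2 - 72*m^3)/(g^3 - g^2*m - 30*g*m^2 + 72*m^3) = (g + 4*m)/(g - 4*m)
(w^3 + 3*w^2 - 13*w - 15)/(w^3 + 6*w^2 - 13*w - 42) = (w^2 + 6*w + 5)/(w^2 + 9*w + 14)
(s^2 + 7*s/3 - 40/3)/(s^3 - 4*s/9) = 3*(3*s^2 + 7*s - 40)/(s*(9*s^2 - 4))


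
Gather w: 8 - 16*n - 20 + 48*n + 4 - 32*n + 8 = 0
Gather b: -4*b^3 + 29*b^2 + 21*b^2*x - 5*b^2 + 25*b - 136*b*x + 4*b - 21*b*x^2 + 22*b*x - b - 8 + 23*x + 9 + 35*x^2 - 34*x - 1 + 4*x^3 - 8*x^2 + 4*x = -4*b^3 + b^2*(21*x + 24) + b*(-21*x^2 - 114*x + 28) + 4*x^3 + 27*x^2 - 7*x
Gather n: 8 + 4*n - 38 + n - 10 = 5*n - 40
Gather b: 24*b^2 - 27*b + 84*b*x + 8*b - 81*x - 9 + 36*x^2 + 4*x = 24*b^2 + b*(84*x - 19) + 36*x^2 - 77*x - 9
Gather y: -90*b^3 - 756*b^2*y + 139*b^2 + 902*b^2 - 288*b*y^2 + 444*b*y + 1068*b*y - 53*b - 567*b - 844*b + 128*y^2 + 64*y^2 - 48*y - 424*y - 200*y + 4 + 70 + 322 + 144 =-90*b^3 + 1041*b^2 - 1464*b + y^2*(192 - 288*b) + y*(-756*b^2 + 1512*b - 672) + 540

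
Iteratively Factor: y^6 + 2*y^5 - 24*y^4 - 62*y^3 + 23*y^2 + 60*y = (y + 1)*(y^5 + y^4 - 25*y^3 - 37*y^2 + 60*y) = (y - 5)*(y + 1)*(y^4 + 6*y^3 + 5*y^2 - 12*y) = (y - 5)*(y + 1)*(y + 3)*(y^3 + 3*y^2 - 4*y) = (y - 5)*(y + 1)*(y + 3)*(y + 4)*(y^2 - y) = y*(y - 5)*(y + 1)*(y + 3)*(y + 4)*(y - 1)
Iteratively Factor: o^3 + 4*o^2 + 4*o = (o)*(o^2 + 4*o + 4) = o*(o + 2)*(o + 2)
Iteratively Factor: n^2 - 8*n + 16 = (n - 4)*(n - 4)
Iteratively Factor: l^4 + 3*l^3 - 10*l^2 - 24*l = (l)*(l^3 + 3*l^2 - 10*l - 24) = l*(l + 4)*(l^2 - l - 6) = l*(l - 3)*(l + 4)*(l + 2)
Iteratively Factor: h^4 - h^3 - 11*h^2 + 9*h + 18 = (h + 1)*(h^3 - 2*h^2 - 9*h + 18) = (h - 2)*(h + 1)*(h^2 - 9) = (h - 3)*(h - 2)*(h + 1)*(h + 3)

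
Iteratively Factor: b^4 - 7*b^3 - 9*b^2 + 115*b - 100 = (b - 1)*(b^3 - 6*b^2 - 15*b + 100) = (b - 5)*(b - 1)*(b^2 - b - 20) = (b - 5)*(b - 1)*(b + 4)*(b - 5)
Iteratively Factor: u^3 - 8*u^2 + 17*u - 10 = (u - 1)*(u^2 - 7*u + 10) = (u - 2)*(u - 1)*(u - 5)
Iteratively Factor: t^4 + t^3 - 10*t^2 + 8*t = (t)*(t^3 + t^2 - 10*t + 8) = t*(t - 1)*(t^2 + 2*t - 8) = t*(t - 2)*(t - 1)*(t + 4)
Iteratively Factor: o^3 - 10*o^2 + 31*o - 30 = (o - 3)*(o^2 - 7*o + 10) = (o - 3)*(o - 2)*(o - 5)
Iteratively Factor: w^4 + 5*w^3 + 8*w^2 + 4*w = (w)*(w^3 + 5*w^2 + 8*w + 4) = w*(w + 1)*(w^2 + 4*w + 4) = w*(w + 1)*(w + 2)*(w + 2)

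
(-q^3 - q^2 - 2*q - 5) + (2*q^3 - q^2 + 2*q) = q^3 - 2*q^2 - 5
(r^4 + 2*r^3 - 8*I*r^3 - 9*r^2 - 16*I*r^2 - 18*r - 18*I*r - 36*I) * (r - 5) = r^5 - 3*r^4 - 8*I*r^4 - 19*r^3 + 24*I*r^3 + 27*r^2 + 62*I*r^2 + 90*r + 54*I*r + 180*I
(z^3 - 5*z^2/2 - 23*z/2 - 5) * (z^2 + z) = z^5 - 3*z^4/2 - 14*z^3 - 33*z^2/2 - 5*z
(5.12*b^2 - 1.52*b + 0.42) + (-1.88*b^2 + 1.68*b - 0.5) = 3.24*b^2 + 0.16*b - 0.08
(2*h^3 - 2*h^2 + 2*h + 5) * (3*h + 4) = 6*h^4 + 2*h^3 - 2*h^2 + 23*h + 20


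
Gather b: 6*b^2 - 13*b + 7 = 6*b^2 - 13*b + 7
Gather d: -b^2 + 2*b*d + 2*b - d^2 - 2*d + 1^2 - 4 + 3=-b^2 + 2*b - d^2 + d*(2*b - 2)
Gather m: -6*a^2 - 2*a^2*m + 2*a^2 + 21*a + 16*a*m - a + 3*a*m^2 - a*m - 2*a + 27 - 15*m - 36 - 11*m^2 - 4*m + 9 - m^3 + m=-4*a^2 + 18*a - m^3 + m^2*(3*a - 11) + m*(-2*a^2 + 15*a - 18)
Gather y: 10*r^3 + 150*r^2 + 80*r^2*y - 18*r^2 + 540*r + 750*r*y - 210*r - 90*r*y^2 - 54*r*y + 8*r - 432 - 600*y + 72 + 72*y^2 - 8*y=10*r^3 + 132*r^2 + 338*r + y^2*(72 - 90*r) + y*(80*r^2 + 696*r - 608) - 360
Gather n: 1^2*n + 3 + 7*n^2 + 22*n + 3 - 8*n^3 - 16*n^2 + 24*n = -8*n^3 - 9*n^2 + 47*n + 6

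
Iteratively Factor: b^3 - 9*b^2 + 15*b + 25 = (b + 1)*(b^2 - 10*b + 25) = (b - 5)*(b + 1)*(b - 5)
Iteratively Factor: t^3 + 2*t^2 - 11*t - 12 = (t - 3)*(t^2 + 5*t + 4) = (t - 3)*(t + 4)*(t + 1)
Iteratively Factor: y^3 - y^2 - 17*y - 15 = (y - 5)*(y^2 + 4*y + 3) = (y - 5)*(y + 3)*(y + 1)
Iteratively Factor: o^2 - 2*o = (o)*(o - 2)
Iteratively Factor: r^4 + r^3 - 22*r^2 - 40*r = (r + 4)*(r^3 - 3*r^2 - 10*r) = r*(r + 4)*(r^2 - 3*r - 10) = r*(r + 2)*(r + 4)*(r - 5)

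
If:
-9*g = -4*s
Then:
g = 4*s/9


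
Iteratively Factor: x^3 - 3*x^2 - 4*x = (x - 4)*(x^2 + x) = x*(x - 4)*(x + 1)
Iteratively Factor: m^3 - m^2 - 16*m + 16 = (m - 4)*(m^2 + 3*m - 4) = (m - 4)*(m - 1)*(m + 4)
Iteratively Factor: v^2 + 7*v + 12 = (v + 4)*(v + 3)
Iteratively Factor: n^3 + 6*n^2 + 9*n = (n + 3)*(n^2 + 3*n) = (n + 3)^2*(n)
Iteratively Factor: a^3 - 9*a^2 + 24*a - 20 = (a - 2)*(a^2 - 7*a + 10) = (a - 2)^2*(a - 5)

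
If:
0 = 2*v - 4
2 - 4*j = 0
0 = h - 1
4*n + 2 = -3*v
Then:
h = 1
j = 1/2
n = -2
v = 2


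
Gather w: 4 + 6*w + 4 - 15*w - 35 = -9*w - 27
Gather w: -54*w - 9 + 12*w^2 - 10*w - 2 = 12*w^2 - 64*w - 11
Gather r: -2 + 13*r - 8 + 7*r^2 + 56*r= 7*r^2 + 69*r - 10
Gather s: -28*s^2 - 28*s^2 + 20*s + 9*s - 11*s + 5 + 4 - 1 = -56*s^2 + 18*s + 8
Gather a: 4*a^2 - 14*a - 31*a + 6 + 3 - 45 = 4*a^2 - 45*a - 36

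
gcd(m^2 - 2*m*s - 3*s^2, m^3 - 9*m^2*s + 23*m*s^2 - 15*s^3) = -m + 3*s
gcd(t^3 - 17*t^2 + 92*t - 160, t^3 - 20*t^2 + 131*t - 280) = t^2 - 13*t + 40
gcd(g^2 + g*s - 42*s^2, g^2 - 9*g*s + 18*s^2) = -g + 6*s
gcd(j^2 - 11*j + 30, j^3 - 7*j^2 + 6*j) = j - 6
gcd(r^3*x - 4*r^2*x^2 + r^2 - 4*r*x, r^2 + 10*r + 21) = 1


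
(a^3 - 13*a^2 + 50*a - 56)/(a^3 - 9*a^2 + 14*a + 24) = (a^2 - 9*a + 14)/(a^2 - 5*a - 6)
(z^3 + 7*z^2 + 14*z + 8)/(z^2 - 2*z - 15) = (z^3 + 7*z^2 + 14*z + 8)/(z^2 - 2*z - 15)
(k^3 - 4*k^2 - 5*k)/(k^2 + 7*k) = (k^2 - 4*k - 5)/(k + 7)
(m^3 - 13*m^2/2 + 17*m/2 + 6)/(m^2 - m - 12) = (2*m^2 - 5*m - 3)/(2*(m + 3))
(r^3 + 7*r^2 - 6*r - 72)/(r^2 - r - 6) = (r^2 + 10*r + 24)/(r + 2)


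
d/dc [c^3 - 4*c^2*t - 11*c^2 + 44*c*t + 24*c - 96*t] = 3*c^2 - 8*c*t - 22*c + 44*t + 24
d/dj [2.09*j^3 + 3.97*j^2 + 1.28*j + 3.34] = 6.27*j^2 + 7.94*j + 1.28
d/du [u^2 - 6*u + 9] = 2*u - 6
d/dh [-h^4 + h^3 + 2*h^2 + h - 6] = -4*h^3 + 3*h^2 + 4*h + 1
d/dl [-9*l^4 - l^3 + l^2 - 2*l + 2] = -36*l^3 - 3*l^2 + 2*l - 2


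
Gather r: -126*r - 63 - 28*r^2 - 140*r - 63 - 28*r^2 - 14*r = -56*r^2 - 280*r - 126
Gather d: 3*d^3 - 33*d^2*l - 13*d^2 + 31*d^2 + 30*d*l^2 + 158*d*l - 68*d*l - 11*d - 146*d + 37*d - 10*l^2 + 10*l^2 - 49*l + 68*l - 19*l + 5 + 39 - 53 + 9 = 3*d^3 + d^2*(18 - 33*l) + d*(30*l^2 + 90*l - 120)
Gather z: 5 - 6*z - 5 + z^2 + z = z^2 - 5*z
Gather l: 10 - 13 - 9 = -12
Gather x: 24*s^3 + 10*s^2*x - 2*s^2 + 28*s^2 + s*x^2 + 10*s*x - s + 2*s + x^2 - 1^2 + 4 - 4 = 24*s^3 + 26*s^2 + s + x^2*(s + 1) + x*(10*s^2 + 10*s) - 1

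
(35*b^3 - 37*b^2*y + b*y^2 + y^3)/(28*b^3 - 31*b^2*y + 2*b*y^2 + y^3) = (-5*b + y)/(-4*b + y)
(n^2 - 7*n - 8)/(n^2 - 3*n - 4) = (n - 8)/(n - 4)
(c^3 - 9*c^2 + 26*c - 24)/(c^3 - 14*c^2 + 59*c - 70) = (c^2 - 7*c + 12)/(c^2 - 12*c + 35)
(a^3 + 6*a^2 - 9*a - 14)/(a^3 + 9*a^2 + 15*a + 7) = (a - 2)/(a + 1)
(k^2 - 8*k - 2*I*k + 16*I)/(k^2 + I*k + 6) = (k - 8)/(k + 3*I)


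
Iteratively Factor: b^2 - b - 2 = (b + 1)*(b - 2)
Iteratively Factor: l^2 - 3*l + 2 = (l - 2)*(l - 1)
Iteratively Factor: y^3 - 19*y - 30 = (y + 3)*(y^2 - 3*y - 10) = (y + 2)*(y + 3)*(y - 5)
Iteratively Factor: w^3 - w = (w - 1)*(w^2 + w) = w*(w - 1)*(w + 1)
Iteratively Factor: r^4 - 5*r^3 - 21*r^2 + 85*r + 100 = (r + 4)*(r^3 - 9*r^2 + 15*r + 25) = (r + 1)*(r + 4)*(r^2 - 10*r + 25) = (r - 5)*(r + 1)*(r + 4)*(r - 5)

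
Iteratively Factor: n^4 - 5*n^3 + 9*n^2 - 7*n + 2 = (n - 1)*(n^3 - 4*n^2 + 5*n - 2) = (n - 1)^2*(n^2 - 3*n + 2) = (n - 1)^3*(n - 2)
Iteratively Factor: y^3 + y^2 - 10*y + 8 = (y + 4)*(y^2 - 3*y + 2) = (y - 2)*(y + 4)*(y - 1)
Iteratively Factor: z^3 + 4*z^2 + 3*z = (z + 1)*(z^2 + 3*z) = z*(z + 1)*(z + 3)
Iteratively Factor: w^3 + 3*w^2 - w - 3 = (w + 1)*(w^2 + 2*w - 3) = (w - 1)*(w + 1)*(w + 3)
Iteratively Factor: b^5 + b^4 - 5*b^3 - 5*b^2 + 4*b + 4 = (b + 2)*(b^4 - b^3 - 3*b^2 + b + 2) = (b + 1)*(b + 2)*(b^3 - 2*b^2 - b + 2) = (b - 1)*(b + 1)*(b + 2)*(b^2 - b - 2) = (b - 2)*(b - 1)*(b + 1)*(b + 2)*(b + 1)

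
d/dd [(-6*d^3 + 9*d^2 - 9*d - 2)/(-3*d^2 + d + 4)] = 2*(9*d^4 - 6*d^3 - 45*d^2 + 30*d - 17)/(9*d^4 - 6*d^3 - 23*d^2 + 8*d + 16)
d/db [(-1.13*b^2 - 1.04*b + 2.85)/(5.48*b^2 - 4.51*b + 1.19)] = (10.7955*b^2 - 33.9254*b + 11.6159)/(30.0304*b^4 - 49.4296*b^3 + 33.3825*b^2 - 10.7338*b + 1.4161)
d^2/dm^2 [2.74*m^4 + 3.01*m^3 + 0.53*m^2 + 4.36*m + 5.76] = 32.88*m^2 + 18.06*m + 1.06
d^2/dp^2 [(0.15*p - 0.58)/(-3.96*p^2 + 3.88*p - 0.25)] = (-(0.15*p - 0.58)*(7.92*p - 3.88)*(15.84*p - 7.76) + (3.564*p - 5.7576)*(3.96*p^2 - 3.88*p + 0.25))/(3.96*p^2 - 3.88*p + 0.25)^3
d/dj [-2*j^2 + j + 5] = 1 - 4*j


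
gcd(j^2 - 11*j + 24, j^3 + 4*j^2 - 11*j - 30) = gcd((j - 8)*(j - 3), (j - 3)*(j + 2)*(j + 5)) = j - 3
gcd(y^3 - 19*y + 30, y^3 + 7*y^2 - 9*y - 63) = y - 3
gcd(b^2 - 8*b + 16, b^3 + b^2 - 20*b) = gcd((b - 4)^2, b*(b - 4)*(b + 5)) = b - 4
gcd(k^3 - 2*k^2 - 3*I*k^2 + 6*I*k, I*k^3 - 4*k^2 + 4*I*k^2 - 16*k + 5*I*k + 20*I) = 1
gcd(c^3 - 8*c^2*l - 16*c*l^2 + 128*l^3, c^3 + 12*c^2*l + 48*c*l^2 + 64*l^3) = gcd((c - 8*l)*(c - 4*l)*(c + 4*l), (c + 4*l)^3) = c + 4*l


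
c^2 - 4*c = c*(c - 4)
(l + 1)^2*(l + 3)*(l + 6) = l^4 + 11*l^3 + 37*l^2 + 45*l + 18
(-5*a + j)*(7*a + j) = -35*a^2 + 2*a*j + j^2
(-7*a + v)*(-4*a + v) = 28*a^2 - 11*a*v + v^2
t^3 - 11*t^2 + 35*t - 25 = (t - 5)^2*(t - 1)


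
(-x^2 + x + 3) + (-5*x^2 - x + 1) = 4 - 6*x^2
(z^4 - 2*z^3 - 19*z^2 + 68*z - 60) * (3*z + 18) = 3*z^5 + 12*z^4 - 93*z^3 - 138*z^2 + 1044*z - 1080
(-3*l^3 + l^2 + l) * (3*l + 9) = -9*l^4 - 24*l^3 + 12*l^2 + 9*l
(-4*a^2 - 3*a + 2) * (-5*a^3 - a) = 20*a^5 + 15*a^4 - 6*a^3 + 3*a^2 - 2*a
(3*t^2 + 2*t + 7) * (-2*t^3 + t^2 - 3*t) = -6*t^5 - t^4 - 21*t^3 + t^2 - 21*t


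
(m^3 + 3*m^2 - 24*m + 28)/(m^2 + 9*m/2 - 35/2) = 2*(m^2 - 4*m + 4)/(2*m - 5)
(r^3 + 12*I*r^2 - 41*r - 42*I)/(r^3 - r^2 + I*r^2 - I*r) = (r^3 + 12*I*r^2 - 41*r - 42*I)/(r*(r^2 - r + I*r - I))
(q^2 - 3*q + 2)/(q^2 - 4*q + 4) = (q - 1)/(q - 2)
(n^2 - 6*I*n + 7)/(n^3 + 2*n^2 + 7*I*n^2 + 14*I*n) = (n^2 - 6*I*n + 7)/(n*(n^2 + n*(2 + 7*I) + 14*I))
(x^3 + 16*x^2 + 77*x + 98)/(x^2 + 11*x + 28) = (x^2 + 9*x + 14)/(x + 4)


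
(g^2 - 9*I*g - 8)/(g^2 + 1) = (g - 8*I)/(g + I)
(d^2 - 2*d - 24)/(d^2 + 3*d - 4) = (d - 6)/(d - 1)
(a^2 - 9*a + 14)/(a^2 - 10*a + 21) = (a - 2)/(a - 3)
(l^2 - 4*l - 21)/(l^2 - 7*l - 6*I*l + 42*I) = (l + 3)/(l - 6*I)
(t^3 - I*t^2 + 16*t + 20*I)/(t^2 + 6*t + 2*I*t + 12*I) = (t^2 - 3*I*t + 10)/(t + 6)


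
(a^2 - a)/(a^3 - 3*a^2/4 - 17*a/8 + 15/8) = 8*a/(8*a^2 + 2*a - 15)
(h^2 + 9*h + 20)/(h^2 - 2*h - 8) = (h^2 + 9*h + 20)/(h^2 - 2*h - 8)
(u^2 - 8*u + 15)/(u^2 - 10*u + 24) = (u^2 - 8*u + 15)/(u^2 - 10*u + 24)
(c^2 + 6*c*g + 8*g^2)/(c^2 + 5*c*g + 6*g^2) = (c + 4*g)/(c + 3*g)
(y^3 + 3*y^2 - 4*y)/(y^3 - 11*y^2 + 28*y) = (y^2 + 3*y - 4)/(y^2 - 11*y + 28)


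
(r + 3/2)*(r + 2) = r^2 + 7*r/2 + 3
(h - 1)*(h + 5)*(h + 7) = h^3 + 11*h^2 + 23*h - 35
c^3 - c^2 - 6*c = c*(c - 3)*(c + 2)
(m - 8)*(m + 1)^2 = m^3 - 6*m^2 - 15*m - 8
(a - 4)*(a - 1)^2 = a^3 - 6*a^2 + 9*a - 4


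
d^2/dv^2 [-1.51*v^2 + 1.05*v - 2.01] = -3.02000000000000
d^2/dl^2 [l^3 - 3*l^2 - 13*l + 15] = 6*l - 6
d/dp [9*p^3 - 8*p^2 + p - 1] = 27*p^2 - 16*p + 1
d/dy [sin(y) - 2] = cos(y)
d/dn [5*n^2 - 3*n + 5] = 10*n - 3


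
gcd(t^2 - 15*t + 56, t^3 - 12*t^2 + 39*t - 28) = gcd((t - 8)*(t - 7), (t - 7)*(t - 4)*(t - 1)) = t - 7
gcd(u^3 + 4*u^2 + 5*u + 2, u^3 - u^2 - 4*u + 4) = u + 2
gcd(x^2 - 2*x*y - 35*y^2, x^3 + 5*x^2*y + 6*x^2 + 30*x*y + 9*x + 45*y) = x + 5*y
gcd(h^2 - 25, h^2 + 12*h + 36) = 1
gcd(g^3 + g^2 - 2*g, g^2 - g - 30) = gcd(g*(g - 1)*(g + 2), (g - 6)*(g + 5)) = 1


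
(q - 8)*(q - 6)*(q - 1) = q^3 - 15*q^2 + 62*q - 48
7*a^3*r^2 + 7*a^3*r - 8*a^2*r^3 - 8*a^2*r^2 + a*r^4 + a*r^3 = r*(-7*a + r)*(-a + r)*(a*r + a)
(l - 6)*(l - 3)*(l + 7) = l^3 - 2*l^2 - 45*l + 126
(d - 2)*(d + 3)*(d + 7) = d^3 + 8*d^2 + d - 42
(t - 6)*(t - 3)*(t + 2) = t^3 - 7*t^2 + 36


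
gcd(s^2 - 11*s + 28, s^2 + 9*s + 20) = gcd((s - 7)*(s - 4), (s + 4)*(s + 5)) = 1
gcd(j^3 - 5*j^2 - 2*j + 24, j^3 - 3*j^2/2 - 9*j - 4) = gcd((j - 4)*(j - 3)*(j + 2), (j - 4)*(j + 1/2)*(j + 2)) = j^2 - 2*j - 8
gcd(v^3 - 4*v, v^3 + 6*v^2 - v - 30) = v - 2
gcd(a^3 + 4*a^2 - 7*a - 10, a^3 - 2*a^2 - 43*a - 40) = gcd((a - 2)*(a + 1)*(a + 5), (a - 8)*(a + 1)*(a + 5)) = a^2 + 6*a + 5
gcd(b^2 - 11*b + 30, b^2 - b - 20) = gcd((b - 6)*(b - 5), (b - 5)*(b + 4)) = b - 5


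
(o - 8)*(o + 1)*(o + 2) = o^3 - 5*o^2 - 22*o - 16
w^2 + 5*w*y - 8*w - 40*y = (w - 8)*(w + 5*y)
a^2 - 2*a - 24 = (a - 6)*(a + 4)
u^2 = u^2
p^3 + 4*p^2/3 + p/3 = p*(p + 1/3)*(p + 1)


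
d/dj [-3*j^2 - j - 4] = -6*j - 1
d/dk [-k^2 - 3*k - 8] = -2*k - 3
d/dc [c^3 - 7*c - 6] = 3*c^2 - 7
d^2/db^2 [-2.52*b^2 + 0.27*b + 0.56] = -5.04000000000000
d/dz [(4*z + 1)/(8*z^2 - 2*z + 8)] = (-16*z^2 - 8*z + 17)/(2*(16*z^4 - 8*z^3 + 33*z^2 - 8*z + 16))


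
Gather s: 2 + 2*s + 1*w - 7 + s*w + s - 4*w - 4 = s*(w + 3) - 3*w - 9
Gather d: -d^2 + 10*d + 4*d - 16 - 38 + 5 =-d^2 + 14*d - 49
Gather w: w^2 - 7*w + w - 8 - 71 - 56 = w^2 - 6*w - 135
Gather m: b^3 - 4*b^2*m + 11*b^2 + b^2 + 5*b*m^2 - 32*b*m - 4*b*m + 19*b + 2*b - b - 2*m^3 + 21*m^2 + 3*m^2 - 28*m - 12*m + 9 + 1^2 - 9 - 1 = b^3 + 12*b^2 + 20*b - 2*m^3 + m^2*(5*b + 24) + m*(-4*b^2 - 36*b - 40)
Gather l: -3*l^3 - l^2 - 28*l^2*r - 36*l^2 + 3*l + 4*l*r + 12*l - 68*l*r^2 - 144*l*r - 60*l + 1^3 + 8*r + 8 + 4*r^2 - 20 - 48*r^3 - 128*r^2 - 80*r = -3*l^3 + l^2*(-28*r - 37) + l*(-68*r^2 - 140*r - 45) - 48*r^3 - 124*r^2 - 72*r - 11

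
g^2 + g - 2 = (g - 1)*(g + 2)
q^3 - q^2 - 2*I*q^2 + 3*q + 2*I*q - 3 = (q - 1)*(q - 3*I)*(q + I)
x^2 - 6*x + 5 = (x - 5)*(x - 1)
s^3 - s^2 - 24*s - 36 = (s - 6)*(s + 2)*(s + 3)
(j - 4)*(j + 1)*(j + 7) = j^3 + 4*j^2 - 25*j - 28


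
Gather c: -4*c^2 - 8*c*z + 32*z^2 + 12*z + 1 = -4*c^2 - 8*c*z + 32*z^2 + 12*z + 1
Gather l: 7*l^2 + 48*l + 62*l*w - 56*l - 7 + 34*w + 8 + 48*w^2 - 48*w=7*l^2 + l*(62*w - 8) + 48*w^2 - 14*w + 1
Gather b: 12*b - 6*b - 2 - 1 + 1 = 6*b - 2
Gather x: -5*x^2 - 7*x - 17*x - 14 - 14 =-5*x^2 - 24*x - 28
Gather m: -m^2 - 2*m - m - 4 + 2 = -m^2 - 3*m - 2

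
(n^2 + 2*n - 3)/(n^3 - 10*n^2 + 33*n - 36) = (n^2 + 2*n - 3)/(n^3 - 10*n^2 + 33*n - 36)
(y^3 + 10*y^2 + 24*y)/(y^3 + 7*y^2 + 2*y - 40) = y*(y + 6)/(y^2 + 3*y - 10)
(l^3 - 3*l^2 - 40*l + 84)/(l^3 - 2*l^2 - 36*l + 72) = (l - 7)/(l - 6)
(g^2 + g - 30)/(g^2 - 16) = (g^2 + g - 30)/(g^2 - 16)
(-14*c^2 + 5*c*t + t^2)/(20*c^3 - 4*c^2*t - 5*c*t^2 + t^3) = (7*c + t)/(-10*c^2 - 3*c*t + t^2)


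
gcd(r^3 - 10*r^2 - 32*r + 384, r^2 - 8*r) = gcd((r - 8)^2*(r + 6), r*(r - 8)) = r - 8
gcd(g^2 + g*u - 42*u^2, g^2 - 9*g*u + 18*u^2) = -g + 6*u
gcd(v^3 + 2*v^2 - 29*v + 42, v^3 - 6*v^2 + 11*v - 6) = v^2 - 5*v + 6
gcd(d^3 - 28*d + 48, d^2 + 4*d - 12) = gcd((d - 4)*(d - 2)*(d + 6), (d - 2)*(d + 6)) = d^2 + 4*d - 12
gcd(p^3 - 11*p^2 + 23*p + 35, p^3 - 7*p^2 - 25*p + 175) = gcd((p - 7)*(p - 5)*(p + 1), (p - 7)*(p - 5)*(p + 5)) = p^2 - 12*p + 35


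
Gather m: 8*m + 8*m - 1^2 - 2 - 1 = 16*m - 4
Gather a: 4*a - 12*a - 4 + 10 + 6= 12 - 8*a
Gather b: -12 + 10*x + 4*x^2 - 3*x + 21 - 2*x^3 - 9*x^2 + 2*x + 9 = -2*x^3 - 5*x^2 + 9*x + 18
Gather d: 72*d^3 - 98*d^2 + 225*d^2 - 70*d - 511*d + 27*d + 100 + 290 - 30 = 72*d^3 + 127*d^2 - 554*d + 360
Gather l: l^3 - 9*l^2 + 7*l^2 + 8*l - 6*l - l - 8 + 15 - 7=l^3 - 2*l^2 + l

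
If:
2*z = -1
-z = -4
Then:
No Solution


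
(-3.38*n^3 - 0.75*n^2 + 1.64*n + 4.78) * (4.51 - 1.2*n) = 4.056*n^4 - 14.3438*n^3 - 5.3505*n^2 + 1.6604*n + 21.5578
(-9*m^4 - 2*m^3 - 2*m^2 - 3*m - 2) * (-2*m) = 18*m^5 + 4*m^4 + 4*m^3 + 6*m^2 + 4*m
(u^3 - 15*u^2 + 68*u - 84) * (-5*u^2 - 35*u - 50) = -5*u^5 + 40*u^4 + 135*u^3 - 1210*u^2 - 460*u + 4200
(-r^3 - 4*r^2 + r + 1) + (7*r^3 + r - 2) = 6*r^3 - 4*r^2 + 2*r - 1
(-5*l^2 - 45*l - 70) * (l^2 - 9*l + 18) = -5*l^4 + 245*l^2 - 180*l - 1260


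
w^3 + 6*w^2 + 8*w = w*(w + 2)*(w + 4)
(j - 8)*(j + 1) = j^2 - 7*j - 8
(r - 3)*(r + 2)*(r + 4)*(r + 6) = r^4 + 9*r^3 + 8*r^2 - 84*r - 144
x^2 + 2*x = x*(x + 2)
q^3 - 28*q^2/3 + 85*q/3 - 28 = (q - 4)*(q - 3)*(q - 7/3)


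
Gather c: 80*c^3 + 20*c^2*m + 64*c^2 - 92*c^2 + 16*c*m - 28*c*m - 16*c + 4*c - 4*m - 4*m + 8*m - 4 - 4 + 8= 80*c^3 + c^2*(20*m - 28) + c*(-12*m - 12)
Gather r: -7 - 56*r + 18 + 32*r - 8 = 3 - 24*r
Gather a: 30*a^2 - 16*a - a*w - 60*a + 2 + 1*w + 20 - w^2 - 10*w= 30*a^2 + a*(-w - 76) - w^2 - 9*w + 22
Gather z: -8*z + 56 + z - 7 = 49 - 7*z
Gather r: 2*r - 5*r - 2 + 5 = 3 - 3*r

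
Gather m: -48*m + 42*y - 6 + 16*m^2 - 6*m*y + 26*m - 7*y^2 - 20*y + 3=16*m^2 + m*(-6*y - 22) - 7*y^2 + 22*y - 3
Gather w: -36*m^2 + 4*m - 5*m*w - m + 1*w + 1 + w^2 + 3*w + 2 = -36*m^2 + 3*m + w^2 + w*(4 - 5*m) + 3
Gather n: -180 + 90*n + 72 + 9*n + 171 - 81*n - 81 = 18*n - 18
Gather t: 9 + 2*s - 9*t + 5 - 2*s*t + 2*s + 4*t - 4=4*s + t*(-2*s - 5) + 10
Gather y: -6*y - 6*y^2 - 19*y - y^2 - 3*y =-7*y^2 - 28*y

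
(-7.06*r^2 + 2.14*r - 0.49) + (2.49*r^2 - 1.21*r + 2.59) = -4.57*r^2 + 0.93*r + 2.1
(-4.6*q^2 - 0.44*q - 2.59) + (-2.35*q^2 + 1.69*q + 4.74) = -6.95*q^2 + 1.25*q + 2.15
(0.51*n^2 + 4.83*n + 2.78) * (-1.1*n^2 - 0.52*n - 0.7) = -0.561*n^4 - 5.5782*n^3 - 5.9266*n^2 - 4.8266*n - 1.946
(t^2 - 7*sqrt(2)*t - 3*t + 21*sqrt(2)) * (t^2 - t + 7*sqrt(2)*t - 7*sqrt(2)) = t^4 - 4*t^3 - 95*t^2 + 392*t - 294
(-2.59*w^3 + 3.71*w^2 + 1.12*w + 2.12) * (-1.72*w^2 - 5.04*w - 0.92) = 4.4548*w^5 + 6.6724*w^4 - 18.242*w^3 - 12.7044*w^2 - 11.7152*w - 1.9504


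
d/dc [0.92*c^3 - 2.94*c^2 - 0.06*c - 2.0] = 2.76*c^2 - 5.88*c - 0.06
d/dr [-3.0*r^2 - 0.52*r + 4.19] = -6.0*r - 0.52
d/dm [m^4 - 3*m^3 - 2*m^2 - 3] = m*(4*m^2 - 9*m - 4)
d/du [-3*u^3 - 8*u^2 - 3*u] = -9*u^2 - 16*u - 3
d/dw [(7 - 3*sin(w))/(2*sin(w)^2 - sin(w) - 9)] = (6*sin(w)^2 - 28*sin(w) + 34)*cos(w)/(sin(w) + cos(2*w) + 8)^2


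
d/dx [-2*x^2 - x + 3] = -4*x - 1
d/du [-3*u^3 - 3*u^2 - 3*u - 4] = -9*u^2 - 6*u - 3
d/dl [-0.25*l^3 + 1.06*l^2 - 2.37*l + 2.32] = -0.75*l^2 + 2.12*l - 2.37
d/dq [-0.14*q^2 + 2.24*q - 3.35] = 2.24 - 0.28*q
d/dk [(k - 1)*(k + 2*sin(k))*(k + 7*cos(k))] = (1 - k)*(k + 2*sin(k))*(7*sin(k) - 1) + (k - 1)*(k + 7*cos(k))*(2*cos(k) + 1) + (k + 2*sin(k))*(k + 7*cos(k))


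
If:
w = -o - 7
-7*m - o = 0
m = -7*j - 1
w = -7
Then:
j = -1/7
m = 0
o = 0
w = -7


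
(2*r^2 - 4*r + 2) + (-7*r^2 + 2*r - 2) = -5*r^2 - 2*r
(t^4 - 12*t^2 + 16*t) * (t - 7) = t^5 - 7*t^4 - 12*t^3 + 100*t^2 - 112*t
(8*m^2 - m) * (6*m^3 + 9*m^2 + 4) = 48*m^5 + 66*m^4 - 9*m^3 + 32*m^2 - 4*m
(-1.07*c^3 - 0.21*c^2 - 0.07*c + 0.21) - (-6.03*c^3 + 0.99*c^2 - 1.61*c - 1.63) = 4.96*c^3 - 1.2*c^2 + 1.54*c + 1.84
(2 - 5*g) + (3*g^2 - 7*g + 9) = 3*g^2 - 12*g + 11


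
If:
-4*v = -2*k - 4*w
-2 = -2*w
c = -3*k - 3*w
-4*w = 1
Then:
No Solution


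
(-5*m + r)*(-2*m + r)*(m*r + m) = 10*m^3*r + 10*m^3 - 7*m^2*r^2 - 7*m^2*r + m*r^3 + m*r^2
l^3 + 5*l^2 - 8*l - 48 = (l - 3)*(l + 4)^2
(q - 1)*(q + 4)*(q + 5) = q^3 + 8*q^2 + 11*q - 20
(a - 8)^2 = a^2 - 16*a + 64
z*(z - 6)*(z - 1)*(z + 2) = z^4 - 5*z^3 - 8*z^2 + 12*z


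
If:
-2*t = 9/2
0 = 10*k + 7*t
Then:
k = 63/40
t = -9/4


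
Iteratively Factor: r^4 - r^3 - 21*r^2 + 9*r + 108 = (r - 3)*(r^3 + 2*r^2 - 15*r - 36) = (r - 3)*(r + 3)*(r^2 - r - 12) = (r - 3)*(r + 3)^2*(r - 4)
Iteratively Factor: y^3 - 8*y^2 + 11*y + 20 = (y + 1)*(y^2 - 9*y + 20) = (y - 5)*(y + 1)*(y - 4)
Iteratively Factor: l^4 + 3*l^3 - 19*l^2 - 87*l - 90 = (l + 3)*(l^3 - 19*l - 30) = (l + 3)^2*(l^2 - 3*l - 10) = (l - 5)*(l + 3)^2*(l + 2)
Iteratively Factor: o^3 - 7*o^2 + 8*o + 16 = (o - 4)*(o^2 - 3*o - 4) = (o - 4)^2*(o + 1)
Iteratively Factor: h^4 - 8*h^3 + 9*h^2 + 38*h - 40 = (h - 4)*(h^3 - 4*h^2 - 7*h + 10) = (h - 5)*(h - 4)*(h^2 + h - 2) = (h - 5)*(h - 4)*(h - 1)*(h + 2)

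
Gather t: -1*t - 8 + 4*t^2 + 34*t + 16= 4*t^2 + 33*t + 8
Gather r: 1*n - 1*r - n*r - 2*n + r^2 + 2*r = -n + r^2 + r*(1 - n)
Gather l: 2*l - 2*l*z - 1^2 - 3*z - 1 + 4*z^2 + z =l*(2 - 2*z) + 4*z^2 - 2*z - 2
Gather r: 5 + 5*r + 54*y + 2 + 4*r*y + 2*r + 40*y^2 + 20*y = r*(4*y + 7) + 40*y^2 + 74*y + 7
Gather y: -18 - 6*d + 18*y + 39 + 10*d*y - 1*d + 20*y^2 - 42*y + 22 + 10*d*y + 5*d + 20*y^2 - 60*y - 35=-2*d + 40*y^2 + y*(20*d - 84) + 8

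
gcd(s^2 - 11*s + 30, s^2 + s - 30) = s - 5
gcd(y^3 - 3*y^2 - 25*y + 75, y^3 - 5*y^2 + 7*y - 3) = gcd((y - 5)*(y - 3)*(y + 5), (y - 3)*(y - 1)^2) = y - 3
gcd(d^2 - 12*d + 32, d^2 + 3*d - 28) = d - 4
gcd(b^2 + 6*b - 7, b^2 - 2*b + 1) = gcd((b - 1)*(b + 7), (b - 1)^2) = b - 1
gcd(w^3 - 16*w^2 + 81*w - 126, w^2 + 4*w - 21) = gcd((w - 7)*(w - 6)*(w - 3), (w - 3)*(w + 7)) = w - 3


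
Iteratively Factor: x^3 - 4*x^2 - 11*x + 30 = (x - 2)*(x^2 - 2*x - 15) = (x - 5)*(x - 2)*(x + 3)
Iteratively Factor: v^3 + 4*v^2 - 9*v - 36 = (v - 3)*(v^2 + 7*v + 12) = (v - 3)*(v + 4)*(v + 3)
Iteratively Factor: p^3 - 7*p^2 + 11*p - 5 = (p - 1)*(p^2 - 6*p + 5) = (p - 1)^2*(p - 5)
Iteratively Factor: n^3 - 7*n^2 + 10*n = (n)*(n^2 - 7*n + 10) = n*(n - 5)*(n - 2)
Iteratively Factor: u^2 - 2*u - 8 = (u - 4)*(u + 2)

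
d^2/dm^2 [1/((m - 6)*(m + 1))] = 2*((m - 6)^2 + (m - 6)*(m + 1) + (m + 1)^2)/((m - 6)^3*(m + 1)^3)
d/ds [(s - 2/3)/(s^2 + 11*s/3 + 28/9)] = 9*(-9*s^2 + 12*s + 50)/(81*s^4 + 594*s^3 + 1593*s^2 + 1848*s + 784)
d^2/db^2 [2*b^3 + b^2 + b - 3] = 12*b + 2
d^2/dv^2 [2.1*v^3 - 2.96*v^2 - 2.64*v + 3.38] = 12.6*v - 5.92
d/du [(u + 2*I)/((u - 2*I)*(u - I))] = (-u^2 - 4*I*u - 8)/(u^4 - 6*I*u^3 - 13*u^2 + 12*I*u + 4)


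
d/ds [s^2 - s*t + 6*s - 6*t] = 2*s - t + 6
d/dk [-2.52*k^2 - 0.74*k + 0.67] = -5.04*k - 0.74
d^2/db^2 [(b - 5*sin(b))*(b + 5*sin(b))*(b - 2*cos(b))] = 2*b^2*cos(b) + 8*b*sin(b) - 50*b*cos(2*b) + 6*b - 50*sin(2*b) - 33*cos(b)/2 + 225*cos(3*b)/2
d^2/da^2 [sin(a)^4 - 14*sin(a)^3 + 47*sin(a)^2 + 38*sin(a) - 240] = -16*sin(a)^4 + 126*sin(a)^3 - 176*sin(a)^2 - 122*sin(a) + 94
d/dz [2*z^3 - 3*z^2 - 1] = 6*z*(z - 1)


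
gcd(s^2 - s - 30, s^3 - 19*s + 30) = s + 5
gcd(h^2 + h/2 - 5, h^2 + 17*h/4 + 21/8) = 1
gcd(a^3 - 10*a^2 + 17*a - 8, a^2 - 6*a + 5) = a - 1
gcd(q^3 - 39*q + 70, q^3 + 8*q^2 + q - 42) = q^2 + 5*q - 14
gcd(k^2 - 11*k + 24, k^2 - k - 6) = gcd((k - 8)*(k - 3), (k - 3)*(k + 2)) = k - 3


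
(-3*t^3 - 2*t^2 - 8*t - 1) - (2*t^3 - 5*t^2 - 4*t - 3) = -5*t^3 + 3*t^2 - 4*t + 2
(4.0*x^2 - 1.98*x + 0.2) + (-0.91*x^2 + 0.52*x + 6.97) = 3.09*x^2 - 1.46*x + 7.17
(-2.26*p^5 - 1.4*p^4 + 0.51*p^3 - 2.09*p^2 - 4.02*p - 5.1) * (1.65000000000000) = -3.729*p^5 - 2.31*p^4 + 0.8415*p^3 - 3.4485*p^2 - 6.633*p - 8.415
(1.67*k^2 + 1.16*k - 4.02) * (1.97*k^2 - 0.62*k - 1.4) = 3.2899*k^4 + 1.2498*k^3 - 10.9766*k^2 + 0.8684*k + 5.628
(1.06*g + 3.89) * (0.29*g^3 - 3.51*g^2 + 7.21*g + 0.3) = 0.3074*g^4 - 2.5925*g^3 - 6.0113*g^2 + 28.3649*g + 1.167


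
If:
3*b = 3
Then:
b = 1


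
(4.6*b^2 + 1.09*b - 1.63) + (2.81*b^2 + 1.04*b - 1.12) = 7.41*b^2 + 2.13*b - 2.75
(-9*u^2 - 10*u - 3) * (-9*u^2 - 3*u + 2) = 81*u^4 + 117*u^3 + 39*u^2 - 11*u - 6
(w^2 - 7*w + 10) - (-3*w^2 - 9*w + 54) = 4*w^2 + 2*w - 44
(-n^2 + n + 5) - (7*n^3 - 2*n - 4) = -7*n^3 - n^2 + 3*n + 9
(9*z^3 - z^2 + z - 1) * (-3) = -27*z^3 + 3*z^2 - 3*z + 3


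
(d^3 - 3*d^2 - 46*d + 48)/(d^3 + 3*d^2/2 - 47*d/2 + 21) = 2*(d - 8)/(2*d - 7)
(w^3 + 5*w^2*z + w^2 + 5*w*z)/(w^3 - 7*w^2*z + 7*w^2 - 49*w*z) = (w^2 + 5*w*z + w + 5*z)/(w^2 - 7*w*z + 7*w - 49*z)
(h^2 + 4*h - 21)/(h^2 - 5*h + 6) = (h + 7)/(h - 2)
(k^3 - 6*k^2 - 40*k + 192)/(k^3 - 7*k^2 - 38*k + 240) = (k - 4)/(k - 5)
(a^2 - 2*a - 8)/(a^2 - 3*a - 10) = (a - 4)/(a - 5)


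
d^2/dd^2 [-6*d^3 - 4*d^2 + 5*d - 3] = -36*d - 8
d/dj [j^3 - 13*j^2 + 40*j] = 3*j^2 - 26*j + 40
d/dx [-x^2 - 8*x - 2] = -2*x - 8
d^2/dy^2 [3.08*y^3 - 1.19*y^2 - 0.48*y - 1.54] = 18.48*y - 2.38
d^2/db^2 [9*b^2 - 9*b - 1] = 18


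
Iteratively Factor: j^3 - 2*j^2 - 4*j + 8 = (j + 2)*(j^2 - 4*j + 4) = (j - 2)*(j + 2)*(j - 2)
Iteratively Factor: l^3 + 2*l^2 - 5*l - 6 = (l + 1)*(l^2 + l - 6) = (l + 1)*(l + 3)*(l - 2)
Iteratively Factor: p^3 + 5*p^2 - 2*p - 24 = (p + 3)*(p^2 + 2*p - 8) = (p + 3)*(p + 4)*(p - 2)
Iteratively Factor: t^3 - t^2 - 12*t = (t - 4)*(t^2 + 3*t) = (t - 4)*(t + 3)*(t)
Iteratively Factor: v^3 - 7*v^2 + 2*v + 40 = (v + 2)*(v^2 - 9*v + 20) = (v - 4)*(v + 2)*(v - 5)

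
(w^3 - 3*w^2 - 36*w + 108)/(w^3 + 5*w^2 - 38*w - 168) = (w^2 + 3*w - 18)/(w^2 + 11*w + 28)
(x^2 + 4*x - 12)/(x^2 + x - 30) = (x - 2)/(x - 5)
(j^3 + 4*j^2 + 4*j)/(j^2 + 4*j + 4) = j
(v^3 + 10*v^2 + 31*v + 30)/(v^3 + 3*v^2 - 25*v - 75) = (v + 2)/(v - 5)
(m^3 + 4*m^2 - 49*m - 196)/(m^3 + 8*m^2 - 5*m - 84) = (m - 7)/(m - 3)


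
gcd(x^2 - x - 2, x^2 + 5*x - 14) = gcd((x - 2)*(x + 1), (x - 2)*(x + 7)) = x - 2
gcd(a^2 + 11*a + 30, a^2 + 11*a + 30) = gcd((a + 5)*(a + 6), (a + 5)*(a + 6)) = a^2 + 11*a + 30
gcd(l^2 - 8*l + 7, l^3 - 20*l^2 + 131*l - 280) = l - 7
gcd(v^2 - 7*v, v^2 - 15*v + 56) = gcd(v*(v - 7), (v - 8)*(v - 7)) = v - 7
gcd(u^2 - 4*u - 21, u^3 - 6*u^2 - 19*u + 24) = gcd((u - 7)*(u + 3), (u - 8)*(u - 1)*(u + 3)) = u + 3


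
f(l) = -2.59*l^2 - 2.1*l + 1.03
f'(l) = -5.18*l - 2.1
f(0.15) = 0.66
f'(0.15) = -2.88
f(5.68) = -94.46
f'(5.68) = -31.52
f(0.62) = -1.27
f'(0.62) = -5.31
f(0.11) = 0.77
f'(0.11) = -2.67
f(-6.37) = -90.69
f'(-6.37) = 30.90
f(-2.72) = -12.42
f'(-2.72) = 11.99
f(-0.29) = 1.42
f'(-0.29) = -0.60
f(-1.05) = 0.38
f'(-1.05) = 3.34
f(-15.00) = -550.22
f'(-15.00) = 75.60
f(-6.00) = -79.61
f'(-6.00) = 28.98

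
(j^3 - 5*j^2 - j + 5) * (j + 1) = j^4 - 4*j^3 - 6*j^2 + 4*j + 5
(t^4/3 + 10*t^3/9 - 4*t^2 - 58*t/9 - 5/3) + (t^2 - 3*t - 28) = t^4/3 + 10*t^3/9 - 3*t^2 - 85*t/9 - 89/3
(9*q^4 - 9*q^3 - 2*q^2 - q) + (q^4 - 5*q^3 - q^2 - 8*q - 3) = 10*q^4 - 14*q^3 - 3*q^2 - 9*q - 3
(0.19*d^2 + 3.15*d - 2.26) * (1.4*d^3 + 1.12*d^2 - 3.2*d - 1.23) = 0.266*d^5 + 4.6228*d^4 - 0.244*d^3 - 12.8449*d^2 + 3.3575*d + 2.7798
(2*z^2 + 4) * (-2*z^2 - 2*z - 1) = -4*z^4 - 4*z^3 - 10*z^2 - 8*z - 4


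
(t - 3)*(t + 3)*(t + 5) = t^3 + 5*t^2 - 9*t - 45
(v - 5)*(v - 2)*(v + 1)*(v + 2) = v^4 - 4*v^3 - 9*v^2 + 16*v + 20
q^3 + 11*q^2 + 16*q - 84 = (q - 2)*(q + 6)*(q + 7)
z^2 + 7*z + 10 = (z + 2)*(z + 5)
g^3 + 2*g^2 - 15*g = g*(g - 3)*(g + 5)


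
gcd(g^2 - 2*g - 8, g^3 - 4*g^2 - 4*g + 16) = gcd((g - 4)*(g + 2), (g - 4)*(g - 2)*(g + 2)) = g^2 - 2*g - 8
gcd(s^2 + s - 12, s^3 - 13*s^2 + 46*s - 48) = s - 3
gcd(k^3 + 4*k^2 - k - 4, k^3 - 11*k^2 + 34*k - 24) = k - 1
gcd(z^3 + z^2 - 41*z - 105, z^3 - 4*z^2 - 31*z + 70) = z^2 - 2*z - 35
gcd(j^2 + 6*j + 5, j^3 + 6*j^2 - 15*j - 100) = j + 5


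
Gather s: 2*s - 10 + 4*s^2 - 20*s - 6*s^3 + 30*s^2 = -6*s^3 + 34*s^2 - 18*s - 10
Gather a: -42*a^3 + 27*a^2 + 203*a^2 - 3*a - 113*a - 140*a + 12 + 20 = -42*a^3 + 230*a^2 - 256*a + 32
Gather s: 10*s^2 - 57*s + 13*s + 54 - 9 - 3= 10*s^2 - 44*s + 42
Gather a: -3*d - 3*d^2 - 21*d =-3*d^2 - 24*d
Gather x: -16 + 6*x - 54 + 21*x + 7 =27*x - 63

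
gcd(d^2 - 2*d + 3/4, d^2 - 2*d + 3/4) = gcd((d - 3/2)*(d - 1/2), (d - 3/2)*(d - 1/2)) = d^2 - 2*d + 3/4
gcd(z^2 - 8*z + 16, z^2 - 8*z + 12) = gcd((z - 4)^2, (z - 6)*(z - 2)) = 1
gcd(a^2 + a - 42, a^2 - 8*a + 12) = a - 6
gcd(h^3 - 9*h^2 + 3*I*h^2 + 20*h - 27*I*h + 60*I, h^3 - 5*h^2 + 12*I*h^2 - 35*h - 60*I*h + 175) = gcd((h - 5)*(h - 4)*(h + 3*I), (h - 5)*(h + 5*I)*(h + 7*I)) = h - 5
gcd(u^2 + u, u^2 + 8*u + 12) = 1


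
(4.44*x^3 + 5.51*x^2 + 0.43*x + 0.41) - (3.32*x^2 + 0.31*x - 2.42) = 4.44*x^3 + 2.19*x^2 + 0.12*x + 2.83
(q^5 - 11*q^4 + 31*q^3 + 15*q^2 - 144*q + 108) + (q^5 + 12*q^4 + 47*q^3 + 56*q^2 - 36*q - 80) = 2*q^5 + q^4 + 78*q^3 + 71*q^2 - 180*q + 28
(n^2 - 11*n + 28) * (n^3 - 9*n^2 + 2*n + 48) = n^5 - 20*n^4 + 129*n^3 - 226*n^2 - 472*n + 1344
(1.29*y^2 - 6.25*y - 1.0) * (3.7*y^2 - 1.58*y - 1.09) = 4.773*y^4 - 25.1632*y^3 + 4.7689*y^2 + 8.3925*y + 1.09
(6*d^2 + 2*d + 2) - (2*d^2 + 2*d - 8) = 4*d^2 + 10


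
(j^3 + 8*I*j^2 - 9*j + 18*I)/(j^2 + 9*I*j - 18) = j - I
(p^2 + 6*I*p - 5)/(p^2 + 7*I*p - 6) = (p + 5*I)/(p + 6*I)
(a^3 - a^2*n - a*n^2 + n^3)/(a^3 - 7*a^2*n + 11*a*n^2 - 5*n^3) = (a + n)/(a - 5*n)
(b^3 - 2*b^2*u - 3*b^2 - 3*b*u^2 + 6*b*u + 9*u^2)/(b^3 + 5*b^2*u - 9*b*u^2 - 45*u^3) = (b^2 + b*u - 3*b - 3*u)/(b^2 + 8*b*u + 15*u^2)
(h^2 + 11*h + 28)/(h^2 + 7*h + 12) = (h + 7)/(h + 3)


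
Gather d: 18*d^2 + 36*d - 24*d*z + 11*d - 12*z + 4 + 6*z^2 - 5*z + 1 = 18*d^2 + d*(47 - 24*z) + 6*z^2 - 17*z + 5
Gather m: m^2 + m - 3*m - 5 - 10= m^2 - 2*m - 15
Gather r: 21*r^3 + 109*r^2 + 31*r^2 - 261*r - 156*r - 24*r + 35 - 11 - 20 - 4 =21*r^3 + 140*r^2 - 441*r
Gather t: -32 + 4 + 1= -27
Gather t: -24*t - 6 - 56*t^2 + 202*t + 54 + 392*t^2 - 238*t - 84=336*t^2 - 60*t - 36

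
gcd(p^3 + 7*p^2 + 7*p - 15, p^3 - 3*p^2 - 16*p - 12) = 1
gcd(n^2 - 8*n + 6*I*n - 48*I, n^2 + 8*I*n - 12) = n + 6*I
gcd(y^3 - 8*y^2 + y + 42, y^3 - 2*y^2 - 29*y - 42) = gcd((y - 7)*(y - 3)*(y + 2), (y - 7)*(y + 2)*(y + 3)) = y^2 - 5*y - 14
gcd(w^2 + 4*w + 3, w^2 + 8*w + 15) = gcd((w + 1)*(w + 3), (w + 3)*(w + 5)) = w + 3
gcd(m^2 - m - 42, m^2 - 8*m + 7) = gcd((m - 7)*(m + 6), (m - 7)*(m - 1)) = m - 7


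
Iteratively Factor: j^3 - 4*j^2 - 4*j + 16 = (j - 4)*(j^2 - 4) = (j - 4)*(j + 2)*(j - 2)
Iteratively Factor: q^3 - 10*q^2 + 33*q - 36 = (q - 3)*(q^2 - 7*q + 12) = (q - 3)^2*(q - 4)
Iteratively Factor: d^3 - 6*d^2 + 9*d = (d - 3)*(d^2 - 3*d) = (d - 3)^2*(d)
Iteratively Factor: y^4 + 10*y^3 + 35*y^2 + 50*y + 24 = (y + 4)*(y^3 + 6*y^2 + 11*y + 6) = (y + 3)*(y + 4)*(y^2 + 3*y + 2) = (y + 2)*(y + 3)*(y + 4)*(y + 1)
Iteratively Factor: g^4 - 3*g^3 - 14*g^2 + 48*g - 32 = (g - 4)*(g^3 + g^2 - 10*g + 8) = (g - 4)*(g - 1)*(g^2 + 2*g - 8) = (g - 4)*(g - 2)*(g - 1)*(g + 4)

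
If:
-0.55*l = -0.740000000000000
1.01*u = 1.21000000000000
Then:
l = 1.35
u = 1.20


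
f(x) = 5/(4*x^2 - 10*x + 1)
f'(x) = 5*(10 - 8*x)/(4*x^2 - 10*x + 1)^2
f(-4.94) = 0.03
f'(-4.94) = 0.01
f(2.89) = 0.91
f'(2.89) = -2.16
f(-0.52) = 0.69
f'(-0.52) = 1.34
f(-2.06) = 0.13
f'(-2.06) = 0.09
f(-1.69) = 0.17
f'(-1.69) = 0.14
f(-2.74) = 0.09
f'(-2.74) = 0.05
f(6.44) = 0.05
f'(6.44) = -0.02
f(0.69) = -1.25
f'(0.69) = 1.40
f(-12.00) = 0.01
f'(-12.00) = 0.00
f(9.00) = 0.02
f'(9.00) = -0.00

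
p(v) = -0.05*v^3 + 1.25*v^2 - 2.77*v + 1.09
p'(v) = -0.15*v^2 + 2.5*v - 2.77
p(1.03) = -0.49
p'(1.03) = -0.35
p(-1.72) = 9.81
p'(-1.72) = -7.51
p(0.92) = -0.44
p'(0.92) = -0.60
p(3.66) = 5.24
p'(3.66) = 4.37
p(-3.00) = 22.00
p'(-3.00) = -11.62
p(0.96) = -0.46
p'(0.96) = -0.51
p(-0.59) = 3.17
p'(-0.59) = -4.30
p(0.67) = -0.22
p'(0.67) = -1.16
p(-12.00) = 300.73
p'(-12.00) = -54.37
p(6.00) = 18.67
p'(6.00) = 6.83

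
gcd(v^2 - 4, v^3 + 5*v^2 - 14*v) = v - 2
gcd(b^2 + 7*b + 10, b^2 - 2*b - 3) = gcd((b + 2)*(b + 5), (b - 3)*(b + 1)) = 1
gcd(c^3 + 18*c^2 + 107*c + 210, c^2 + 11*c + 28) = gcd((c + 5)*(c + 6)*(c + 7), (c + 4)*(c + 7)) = c + 7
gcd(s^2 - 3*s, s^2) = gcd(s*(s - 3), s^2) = s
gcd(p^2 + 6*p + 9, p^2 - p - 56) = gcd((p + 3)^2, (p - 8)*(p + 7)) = 1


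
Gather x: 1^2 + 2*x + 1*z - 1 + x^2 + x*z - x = x^2 + x*(z + 1) + z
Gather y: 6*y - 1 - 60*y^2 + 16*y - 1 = -60*y^2 + 22*y - 2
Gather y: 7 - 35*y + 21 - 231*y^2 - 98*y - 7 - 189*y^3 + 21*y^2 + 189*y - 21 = -189*y^3 - 210*y^2 + 56*y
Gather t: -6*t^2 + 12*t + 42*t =-6*t^2 + 54*t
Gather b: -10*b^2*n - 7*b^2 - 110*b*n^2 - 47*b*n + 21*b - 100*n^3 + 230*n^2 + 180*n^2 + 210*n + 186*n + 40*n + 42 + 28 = b^2*(-10*n - 7) + b*(-110*n^2 - 47*n + 21) - 100*n^3 + 410*n^2 + 436*n + 70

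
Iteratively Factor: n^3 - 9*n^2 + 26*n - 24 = (n - 3)*(n^2 - 6*n + 8) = (n - 3)*(n - 2)*(n - 4)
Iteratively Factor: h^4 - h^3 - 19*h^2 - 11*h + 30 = (h - 5)*(h^3 + 4*h^2 + h - 6) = (h - 5)*(h + 2)*(h^2 + 2*h - 3) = (h - 5)*(h + 2)*(h + 3)*(h - 1)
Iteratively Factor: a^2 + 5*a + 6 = (a + 3)*(a + 2)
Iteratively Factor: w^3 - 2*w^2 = (w)*(w^2 - 2*w) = w*(w - 2)*(w)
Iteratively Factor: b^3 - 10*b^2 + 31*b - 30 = (b - 2)*(b^2 - 8*b + 15) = (b - 3)*(b - 2)*(b - 5)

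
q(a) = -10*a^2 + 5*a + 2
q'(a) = 5 - 20*a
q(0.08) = 2.34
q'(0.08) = 3.40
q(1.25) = -7.38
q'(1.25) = -20.00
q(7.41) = -510.03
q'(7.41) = -143.20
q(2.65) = -54.98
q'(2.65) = -48.00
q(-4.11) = -187.47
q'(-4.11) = 87.20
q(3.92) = -132.06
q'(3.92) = -73.40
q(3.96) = -135.02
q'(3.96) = -74.20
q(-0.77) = -7.78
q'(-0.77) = 20.40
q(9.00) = -763.00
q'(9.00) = -175.00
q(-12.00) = -1498.00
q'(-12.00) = 245.00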